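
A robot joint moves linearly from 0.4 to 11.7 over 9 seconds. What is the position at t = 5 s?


s = t/T = 5/9 = 0.5556
p(t) = p0 + (pf-p0)*s
= 0.4 + (11.7 - 0.4) * 0.5556
= 6.6778


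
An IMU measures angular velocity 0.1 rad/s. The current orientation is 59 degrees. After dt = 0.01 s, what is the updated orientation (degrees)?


delta_theta = w * dt = 0.1 * 0.01 = 0.001 rad
= 0.0573 deg
theta_new = 59 + 0.0573 = 59.0573 deg


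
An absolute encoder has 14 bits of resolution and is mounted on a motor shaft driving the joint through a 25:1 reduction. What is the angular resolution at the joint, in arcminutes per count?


counts = 2^14 = 16384
effective counts at joint = 16384 * 25 = 409600
resolution = 360*60 / 409600
= 0.0527 arcmin/count


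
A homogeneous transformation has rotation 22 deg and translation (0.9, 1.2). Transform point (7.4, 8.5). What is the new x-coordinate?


x' = cos(theta)*px - sin(theta)*py + tx
= 0.9272*7.4 - 0.3746*8.5 + 0.9
= 4.577


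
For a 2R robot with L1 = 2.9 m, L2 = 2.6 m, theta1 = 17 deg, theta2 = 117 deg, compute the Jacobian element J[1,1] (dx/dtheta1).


J[1,1] = -L1*sin(t1) - L2*sin(t1+t2)
= -2.9*sin(17) - 2.6*sin(134)
= -2.7182


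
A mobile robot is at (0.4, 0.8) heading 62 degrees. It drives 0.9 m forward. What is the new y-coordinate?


y_new = y0 + d*sin(theta)
= 0.8 + 0.9*sin(62)
= 0.8 + 0.7947
= 1.5947


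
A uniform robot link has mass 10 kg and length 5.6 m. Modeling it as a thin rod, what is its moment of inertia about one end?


I = (1/3) * m * L^2
= (1/3) * 10 * 5.6^2
= 0.333333 * 10 * 31.36
= 104.5333 kg*m^2


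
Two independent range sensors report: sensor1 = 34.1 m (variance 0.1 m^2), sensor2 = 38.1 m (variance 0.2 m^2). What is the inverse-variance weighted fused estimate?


w1 = (1/var1) / (1/var1 + 1/var2)
   = 10.0 / (10.0 + 5.0) = 0.6667
w2 = 1 - w1 = 0.3333
fused = w1*s1 + w2*s2 = 22.7333 + 12.7
= 35.4333 m


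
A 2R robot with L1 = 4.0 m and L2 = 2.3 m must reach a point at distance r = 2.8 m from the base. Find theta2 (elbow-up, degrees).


cos(theta2) = (r^2 - L1^2 - L2^2) / (2*L1*L2)
cos(theta2) = (7.84 - 16.0 - 5.29) / 18.4
cos(theta2) = -0.730978
theta2 = 136.9685 degrees


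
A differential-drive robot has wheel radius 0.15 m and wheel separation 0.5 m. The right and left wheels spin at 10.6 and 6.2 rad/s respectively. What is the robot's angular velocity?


vR = r*wR = 0.15*10.6 = 1.59 m/s
vL = r*wL = 0.15*6.2 = 0.93 m/s
v = (vR+vL)/2 = 1.26 m/s
omega = (vR-vL)/L = 1.32 rad/s
angular velocity = 1.32 rad/s


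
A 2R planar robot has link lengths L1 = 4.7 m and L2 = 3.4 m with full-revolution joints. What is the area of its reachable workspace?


r_max = L1 + L2 = 8.1 m
r_min = |L1 - L2| = 1.3 m
Area = pi*(r_max^2 - r_min^2)
= pi*(65.61 - 1.69)
= pi * 63.92
= 200.8106 m^2


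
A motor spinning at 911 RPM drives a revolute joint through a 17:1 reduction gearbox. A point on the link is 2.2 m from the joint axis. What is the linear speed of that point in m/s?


omega_motor = 911 * 2*pi/60 = 95.3997 rad/s
omega_joint = omega_motor / 17 = 5.6117 rad/s
v = omega_joint * r = 5.6117 * 2.2
= 12.3458 m/s


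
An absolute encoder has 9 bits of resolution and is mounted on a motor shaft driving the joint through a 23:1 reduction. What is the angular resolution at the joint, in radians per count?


counts = 2^9 = 512
effective counts at joint = 512 * 23 = 11776
resolution = 2*pi / 11776
= 5.3356e-04 rad/count


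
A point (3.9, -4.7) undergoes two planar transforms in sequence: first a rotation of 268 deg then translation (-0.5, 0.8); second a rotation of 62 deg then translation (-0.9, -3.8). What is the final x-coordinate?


After transform 1:
x1 = cos(268)*3.9 - sin(268)*-4.7 + -0.5 = -5.3332
y1 = sin(268)*3.9 + cos(268)*-4.7 + 0.8 = -2.9336
After transform 2:
x2 = cos(62)*-5.3332 - sin(62)*-2.9336 + -0.9
= -0.8136


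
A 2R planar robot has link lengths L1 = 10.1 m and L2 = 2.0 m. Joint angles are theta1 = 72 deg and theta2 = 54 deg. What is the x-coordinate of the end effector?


Convert angles to radians: theta1 = 1.2566, theta2 = 0.9425
x = L1*cos(theta1) + L2*cos(theta1+theta2)
x = 3.1211 + -1.1756
x = 1.9455


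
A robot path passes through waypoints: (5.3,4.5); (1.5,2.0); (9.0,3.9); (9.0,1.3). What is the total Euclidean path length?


Segment lengths:
  seg1 = sqrt((-3.8)^2 + (-2.5)^2) = 4.5486
  seg2 = sqrt((7.5)^2 + (1.9)^2) = 7.7369
  seg3 = sqrt((0.0)^2 + (-2.6)^2) = 2.6
Total = 14.8856


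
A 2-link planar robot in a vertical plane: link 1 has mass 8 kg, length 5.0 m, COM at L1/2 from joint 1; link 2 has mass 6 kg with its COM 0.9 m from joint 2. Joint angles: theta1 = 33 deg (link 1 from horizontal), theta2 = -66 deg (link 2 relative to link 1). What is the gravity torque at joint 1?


Horizontal distance from joint 1 to link-1 COM:
  x_c1 = (L1/2)*cos(t1) = 2.5 * 0.8387 = 2.0967 m
Horizontal distance from joint 1 to link-2 COM:
  x_c2 = L1*cos(t1) + Lc2*cos(t1+t2)
       = 5.0*0.8387 + 0.9*0.8387 = 4.9482 m
tau1 = m1*g*x_c1 + m2*g*x_c2
     = 8*9.81*2.0967 + 6*9.81*4.9482
     = 164.5472 + 291.2485
     = 455.7956 Nm


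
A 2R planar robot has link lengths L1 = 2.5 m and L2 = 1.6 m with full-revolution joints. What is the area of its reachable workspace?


r_max = L1 + L2 = 4.1 m
r_min = |L1 - L2| = 0.9 m
Area = pi*(r_max^2 - r_min^2)
= pi*(16.81 - 0.81)
= pi * 16.0
= 50.2655 m^2


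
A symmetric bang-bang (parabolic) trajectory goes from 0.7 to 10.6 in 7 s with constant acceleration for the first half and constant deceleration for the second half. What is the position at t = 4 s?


Symmetric rest-to-rest: each phase covers (pf-p0)/2 in time T/2. 0.5*a*(T/2)^2 = (pf-p0)/2 => a = 4*(pf-p0)/T^2
a = 4*(10.6-0.7)/7^2 = 0.8082
t = 4 is in the deceleration phase (t > T/2).
p = pf - 0.5*a*(T-t)^2 = 10.6 - 0.5*0.8082*3^2
= 6.9633


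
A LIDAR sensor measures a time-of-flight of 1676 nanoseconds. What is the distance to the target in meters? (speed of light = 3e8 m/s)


tof = 1676 ns = 1.676e-06 s
dist = c * tof / 2
= 3e8 * 1.676e-06 / 2
= 251.4 m


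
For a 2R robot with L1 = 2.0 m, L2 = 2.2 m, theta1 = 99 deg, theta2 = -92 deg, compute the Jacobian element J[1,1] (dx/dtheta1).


J[1,1] = -L1*sin(t1) - L2*sin(t1+t2)
= -2.0*sin(99) - 2.2*sin(7)
= -2.2435


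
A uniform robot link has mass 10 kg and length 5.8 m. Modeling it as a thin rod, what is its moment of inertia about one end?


I = (1/3) * m * L^2
= (1/3) * 10 * 5.8^2
= 0.333333 * 10 * 33.64
= 112.1333 kg*m^2


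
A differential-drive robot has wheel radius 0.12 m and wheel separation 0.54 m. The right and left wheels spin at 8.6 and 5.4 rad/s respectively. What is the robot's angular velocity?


vR = r*wR = 0.12*8.6 = 1.032 m/s
vL = r*wL = 0.12*5.4 = 0.648 m/s
v = (vR+vL)/2 = 0.84 m/s
omega = (vR-vL)/L = 0.7111 rad/s
angular velocity = 0.7111 rad/s


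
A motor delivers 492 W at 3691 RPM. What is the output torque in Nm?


omega = 3691 * 2*pi/60 = 386.5206 rad/s
tau = P / omega = 492 / 386.5206
= 1.2729 Nm


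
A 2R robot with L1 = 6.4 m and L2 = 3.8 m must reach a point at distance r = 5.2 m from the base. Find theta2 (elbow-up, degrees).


cos(theta2) = (r^2 - L1^2 - L2^2) / (2*L1*L2)
cos(theta2) = (27.04 - 40.96 - 14.44) / 48.64
cos(theta2) = -0.583059
theta2 = 125.666 degrees


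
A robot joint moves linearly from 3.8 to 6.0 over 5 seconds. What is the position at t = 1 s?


s = t/T = 1/5 = 0.2
p(t) = p0 + (pf-p0)*s
= 3.8 + (6.0 - 3.8) * 0.2
= 4.24


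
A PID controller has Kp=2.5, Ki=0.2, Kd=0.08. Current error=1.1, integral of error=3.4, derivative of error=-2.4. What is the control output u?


u = Kp*e + Ki*int(e) + Kd*de/dt
= 2.5*1.1 + 0.2*3.4 + 0.08*(-2.4)
= 2.75 + 0.68 + -0.192
= 3.238


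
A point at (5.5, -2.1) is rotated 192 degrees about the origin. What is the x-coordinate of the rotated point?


x' = x*cos(theta) - y*sin(theta)
cos(192 deg) = -0.9781, sin(192 deg) = -0.2079
x' = 5.5 * -0.9781 - -2.1 * -0.2079
= -5.3798 - 0.4366
= -5.8164


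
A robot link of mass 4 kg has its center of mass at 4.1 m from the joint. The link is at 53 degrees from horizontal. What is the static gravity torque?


tau = m*g*L*cos(angle)
= 4 * 9.81 * 4.1 * cos(53 deg)
= 4 * 9.81 * 4.1 * 0.6018
= 96.8224 Nm


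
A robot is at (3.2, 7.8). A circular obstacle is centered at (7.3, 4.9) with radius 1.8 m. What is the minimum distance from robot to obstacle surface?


center_dist = sqrt((3.2-7.3)^2 + (7.8-4.9)^2)
= sqrt(16.81 + 8.41)
= 5.022
min_dist = center_dist - radius = 5.022 - 1.8 = 3.222 m


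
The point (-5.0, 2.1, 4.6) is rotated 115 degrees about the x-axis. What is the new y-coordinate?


Rotation about x-axis: y' = y*cos(theta) - z*sin(theta)
= 2.1 * -0.4226 - 4.6 * 0.9063
= -5.0565


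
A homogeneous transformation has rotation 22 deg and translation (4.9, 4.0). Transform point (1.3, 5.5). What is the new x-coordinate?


x' = cos(theta)*px - sin(theta)*py + tx
= 0.9272*1.3 - 0.3746*5.5 + 4.9
= 4.045


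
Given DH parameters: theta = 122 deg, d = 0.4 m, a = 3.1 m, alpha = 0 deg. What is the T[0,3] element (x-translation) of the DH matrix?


T[0,3] = a * cos(theta)
= 3.1 * cos(122 deg)
= 3.1 * -0.5299
= -1.6427


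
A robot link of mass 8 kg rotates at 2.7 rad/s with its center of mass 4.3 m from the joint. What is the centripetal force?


F = m * omega^2 * r
= 8 * 2.7^2 * 4.3
= 8 * 7.29 * 4.3
= 250.776 N


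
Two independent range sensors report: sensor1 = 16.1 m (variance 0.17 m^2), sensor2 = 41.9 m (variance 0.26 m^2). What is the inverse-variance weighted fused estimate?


w1 = (1/var1) / (1/var1 + 1/var2)
   = 5.8824 / (5.8824 + 3.8462) = 0.6047
w2 = 1 - w1 = 0.3953
fused = w1*s1 + w2*s2 = 9.7349 + 16.5651
= 26.3 m


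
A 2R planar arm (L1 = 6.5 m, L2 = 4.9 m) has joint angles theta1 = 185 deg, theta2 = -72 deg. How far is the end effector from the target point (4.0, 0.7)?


End effector via forward kinematics:
x = L1*cos(t1) + L2*cos(t1+t2) = -8.3898
y = L1*sin(t1) + L2*sin(t1+t2) = 3.944
Distance to target:
d = sqrt((4.0 - -8.3898)^2 + (0.7 - 3.944)^2)
= sqrt(153.5083 + 10.5233)
= 12.8075 m


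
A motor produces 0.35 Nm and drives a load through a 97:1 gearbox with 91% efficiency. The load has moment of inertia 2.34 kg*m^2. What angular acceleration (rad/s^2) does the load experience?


tau_out = tau_motor * N * eta
= 0.35 * 97 * 0.91 = 30.8945 Nm
alpha = tau_out / I = 30.8945 / 2.34
= 13.2028 rad/s^2


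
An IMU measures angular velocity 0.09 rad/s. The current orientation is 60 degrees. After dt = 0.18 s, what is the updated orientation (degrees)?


delta_theta = w * dt = 0.09 * 0.18 = 0.0162 rad
= 0.9282 deg
theta_new = 60 + 0.9282 = 60.9282 deg


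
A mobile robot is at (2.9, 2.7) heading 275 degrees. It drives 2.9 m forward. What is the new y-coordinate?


y_new = y0 + d*sin(theta)
= 2.7 + 2.9*sin(275)
= 2.7 + -2.889
= -0.189


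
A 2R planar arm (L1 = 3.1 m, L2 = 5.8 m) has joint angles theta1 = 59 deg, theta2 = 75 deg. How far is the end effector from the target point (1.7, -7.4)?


End effector via forward kinematics:
x = L1*cos(t1) + L2*cos(t1+t2) = -2.4324
y = L1*sin(t1) + L2*sin(t1+t2) = 6.8294
Distance to target:
d = sqrt((1.7 - -2.4324)^2 + (-7.4 - 6.8294)^2)
= sqrt(17.0767 + 202.4755)
= 14.8173 m


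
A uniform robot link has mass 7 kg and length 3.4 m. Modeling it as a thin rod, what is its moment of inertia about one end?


I = (1/3) * m * L^2
= (1/3) * 7 * 3.4^2
= 0.333333 * 7 * 11.56
= 26.9733 kg*m^2


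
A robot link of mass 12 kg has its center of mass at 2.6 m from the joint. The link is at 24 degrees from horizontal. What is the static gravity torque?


tau = m*g*L*cos(angle)
= 12 * 9.81 * 2.6 * cos(24 deg)
= 12 * 9.81 * 2.6 * 0.9135
= 279.6107 Nm


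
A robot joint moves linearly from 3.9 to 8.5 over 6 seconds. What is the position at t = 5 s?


s = t/T = 5/6 = 0.8333
p(t) = p0 + (pf-p0)*s
= 3.9 + (8.5 - 3.9) * 0.8333
= 7.7333


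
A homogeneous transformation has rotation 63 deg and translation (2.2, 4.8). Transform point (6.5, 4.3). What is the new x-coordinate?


x' = cos(theta)*px - sin(theta)*py + tx
= 0.454*6.5 - 0.891*4.3 + 2.2
= 1.3196


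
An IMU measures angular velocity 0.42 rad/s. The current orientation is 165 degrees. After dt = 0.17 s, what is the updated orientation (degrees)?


delta_theta = w * dt = 0.42 * 0.17 = 0.0714 rad
= 4.0909 deg
theta_new = 165 + 4.0909 = 169.0909 deg


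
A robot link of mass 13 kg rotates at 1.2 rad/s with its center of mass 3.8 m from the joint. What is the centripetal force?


F = m * omega^2 * r
= 13 * 1.2^2 * 3.8
= 13 * 1.44 * 3.8
= 71.136 N


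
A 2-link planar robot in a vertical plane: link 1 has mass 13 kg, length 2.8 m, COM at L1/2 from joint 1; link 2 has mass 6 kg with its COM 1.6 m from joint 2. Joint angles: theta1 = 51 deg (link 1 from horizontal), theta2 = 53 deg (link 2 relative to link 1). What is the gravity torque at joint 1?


Horizontal distance from joint 1 to link-1 COM:
  x_c1 = (L1/2)*cos(t1) = 1.4 * 0.6293 = 0.881 m
Horizontal distance from joint 1 to link-2 COM:
  x_c2 = L1*cos(t1) + Lc2*cos(t1+t2)
       = 2.8*0.6293 + 1.6*-0.2419 = 1.375 m
tau1 = m1*g*x_c1 + m2*g*x_c2
     = 13*9.81*0.881 + 6*9.81*1.375
     = 112.3601 + 80.9338
     = 193.2939 Nm


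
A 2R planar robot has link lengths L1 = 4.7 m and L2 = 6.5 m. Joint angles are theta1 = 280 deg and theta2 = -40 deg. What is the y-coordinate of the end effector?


Convert angles to radians: theta1 = 4.8869, theta2 = -0.6981
y = L1*sin(theta1) + L2*sin(theta1+theta2)
y = -4.6286 + -5.6292
y = -10.2578


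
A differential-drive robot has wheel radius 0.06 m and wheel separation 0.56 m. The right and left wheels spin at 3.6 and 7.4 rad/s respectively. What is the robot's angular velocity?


vR = r*wR = 0.06*3.6 = 0.216 m/s
vL = r*wL = 0.06*7.4 = 0.444 m/s
v = (vR+vL)/2 = 0.33 m/s
omega = (vR-vL)/L = -0.4071 rad/s
angular velocity = -0.4071 rad/s


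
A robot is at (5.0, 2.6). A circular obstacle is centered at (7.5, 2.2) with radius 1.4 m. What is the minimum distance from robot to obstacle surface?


center_dist = sqrt((5.0-7.5)^2 + (2.6-2.2)^2)
= sqrt(6.25 + 0.16)
= 2.5318
min_dist = center_dist - radius = 2.5318 - 1.4 = 1.1318 m


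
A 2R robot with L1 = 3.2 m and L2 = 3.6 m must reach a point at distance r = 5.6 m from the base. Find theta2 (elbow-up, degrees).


cos(theta2) = (r^2 - L1^2 - L2^2) / (2*L1*L2)
cos(theta2) = (31.36 - 10.24 - 12.96) / 23.04
cos(theta2) = 0.354167
theta2 = 69.2576 degrees


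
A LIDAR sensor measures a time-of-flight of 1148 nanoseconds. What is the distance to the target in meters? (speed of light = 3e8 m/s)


tof = 1148 ns = 1.148e-06 s
dist = c * tof / 2
= 3e8 * 1.148e-06 / 2
= 172.2 m


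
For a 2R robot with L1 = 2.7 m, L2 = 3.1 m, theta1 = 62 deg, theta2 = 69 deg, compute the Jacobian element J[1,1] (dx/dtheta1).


J[1,1] = -L1*sin(t1) - L2*sin(t1+t2)
= -2.7*sin(62) - 3.1*sin(131)
= -4.7236


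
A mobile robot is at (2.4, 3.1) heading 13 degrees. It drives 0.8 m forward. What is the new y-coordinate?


y_new = y0 + d*sin(theta)
= 3.1 + 0.8*sin(13)
= 3.1 + 0.18
= 3.28


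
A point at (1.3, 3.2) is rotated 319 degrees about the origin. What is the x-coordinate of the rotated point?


x' = x*cos(theta) - y*sin(theta)
cos(319 deg) = 0.7547, sin(319 deg) = -0.6561
x' = 1.3 * 0.7547 - 3.2 * -0.6561
= 0.9811 - -2.0994
= 3.0805


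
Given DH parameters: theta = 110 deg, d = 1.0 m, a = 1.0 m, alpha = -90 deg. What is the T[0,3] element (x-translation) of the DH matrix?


T[0,3] = a * cos(theta)
= 1.0 * cos(110 deg)
= 1.0 * -0.342
= -0.342


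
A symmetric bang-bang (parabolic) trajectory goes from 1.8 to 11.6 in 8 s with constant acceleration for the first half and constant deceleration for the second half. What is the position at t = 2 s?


Symmetric rest-to-rest: each phase covers (pf-p0)/2 in time T/2. 0.5*a*(T/2)^2 = (pf-p0)/2 => a = 4*(pf-p0)/T^2
a = 4*(11.6-1.8)/8^2 = 0.6125
t = 2 is in the acceleration phase (t <= T/2).
p = p0 + 0.5*a*t^2 = 1.8 + 0.5*0.6125*2^2
= 3.025


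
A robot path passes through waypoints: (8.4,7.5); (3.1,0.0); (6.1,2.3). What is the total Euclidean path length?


Segment lengths:
  seg1 = sqrt((-5.3)^2 + (-7.5)^2) = 9.1837
  seg2 = sqrt((3.0)^2 + (2.3)^2) = 3.7802
Total = 12.9639


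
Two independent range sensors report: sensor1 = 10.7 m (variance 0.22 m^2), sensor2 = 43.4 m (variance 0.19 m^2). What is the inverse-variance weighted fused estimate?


w1 = (1/var1) / (1/var1 + 1/var2)
   = 4.5455 / (4.5455 + 5.2632) = 0.4634
w2 = 1 - w1 = 0.5366
fused = w1*s1 + w2*s2 = 4.9585 + 23.2878
= 28.2463 m


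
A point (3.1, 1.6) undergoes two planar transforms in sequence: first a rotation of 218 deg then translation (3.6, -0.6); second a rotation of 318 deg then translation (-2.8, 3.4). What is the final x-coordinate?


After transform 1:
x1 = cos(218)*3.1 - sin(218)*1.6 + 3.6 = 2.1422
y1 = sin(218)*3.1 + cos(218)*1.6 + -0.6 = -3.7694
After transform 2:
x2 = cos(318)*2.1422 - sin(318)*-3.7694 + -2.8
= -3.7302


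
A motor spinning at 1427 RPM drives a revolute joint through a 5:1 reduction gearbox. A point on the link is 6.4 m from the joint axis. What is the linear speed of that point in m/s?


omega_motor = 1427 * 2*pi/60 = 149.4351 rad/s
omega_joint = omega_motor / 5 = 29.887 rad/s
v = omega_joint * r = 29.887 * 6.4
= 191.2769 m/s


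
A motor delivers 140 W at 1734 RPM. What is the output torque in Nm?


omega = 1734 * 2*pi/60 = 181.5841 rad/s
tau = P / omega = 140 / 181.5841
= 0.771 Nm


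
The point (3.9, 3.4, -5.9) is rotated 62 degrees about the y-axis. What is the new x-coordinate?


Rotation about y-axis: x' = x*cos(theta) + z*sin(theta)
= 3.9 * 0.4695 + -5.9 * 0.8829
= -3.3785


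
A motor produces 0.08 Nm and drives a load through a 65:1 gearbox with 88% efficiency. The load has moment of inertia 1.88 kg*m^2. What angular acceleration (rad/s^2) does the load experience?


tau_out = tau_motor * N * eta
= 0.08 * 65 * 0.88 = 4.576 Nm
alpha = tau_out / I = 4.576 / 1.88
= 2.434 rad/s^2


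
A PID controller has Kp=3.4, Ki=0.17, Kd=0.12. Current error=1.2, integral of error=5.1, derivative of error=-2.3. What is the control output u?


u = Kp*e + Ki*int(e) + Kd*de/dt
= 3.4*1.2 + 0.17*5.1 + 0.12*(-2.3)
= 4.08 + 0.867 + -0.276
= 4.671


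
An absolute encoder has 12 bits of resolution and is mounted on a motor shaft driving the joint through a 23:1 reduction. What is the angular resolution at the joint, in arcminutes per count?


counts = 2^12 = 4096
effective counts at joint = 4096 * 23 = 94208
resolution = 360*60 / 94208
= 0.2293 arcmin/count


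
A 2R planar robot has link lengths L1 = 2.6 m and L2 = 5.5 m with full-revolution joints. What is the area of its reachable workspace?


r_max = L1 + L2 = 8.1 m
r_min = |L1 - L2| = 2.9 m
Area = pi*(r_max^2 - r_min^2)
= pi*(65.61 - 8.41)
= pi * 57.2
= 179.6991 m^2


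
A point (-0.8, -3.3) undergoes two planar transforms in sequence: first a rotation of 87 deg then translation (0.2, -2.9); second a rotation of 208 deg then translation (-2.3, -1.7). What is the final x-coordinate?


After transform 1:
x1 = cos(87)*-0.8 - sin(87)*-3.3 + 0.2 = 3.4536
y1 = sin(87)*-0.8 + cos(87)*-3.3 + -2.9 = -3.8716
After transform 2:
x2 = cos(208)*3.4536 - sin(208)*-3.8716 + -2.3
= -7.167


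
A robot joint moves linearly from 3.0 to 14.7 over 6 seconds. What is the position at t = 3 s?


s = t/T = 3/6 = 0.5
p(t) = p0 + (pf-p0)*s
= 3.0 + (14.7 - 3.0) * 0.5
= 8.85


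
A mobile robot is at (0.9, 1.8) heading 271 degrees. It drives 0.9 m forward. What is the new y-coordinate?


y_new = y0 + d*sin(theta)
= 1.8 + 0.9*sin(271)
= 1.8 + -0.8999
= 0.9001


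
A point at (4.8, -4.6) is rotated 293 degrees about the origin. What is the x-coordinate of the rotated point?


x' = x*cos(theta) - y*sin(theta)
cos(293 deg) = 0.3907, sin(293 deg) = -0.9205
x' = 4.8 * 0.3907 - -4.6 * -0.9205
= 1.8755 - 4.2343
= -2.3588


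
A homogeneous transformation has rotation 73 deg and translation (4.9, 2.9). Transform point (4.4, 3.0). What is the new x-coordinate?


x' = cos(theta)*px - sin(theta)*py + tx
= 0.2924*4.4 - 0.9563*3.0 + 4.9
= 3.3175


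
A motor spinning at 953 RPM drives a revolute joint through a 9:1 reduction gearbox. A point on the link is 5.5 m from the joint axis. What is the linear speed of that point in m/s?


omega_motor = 953 * 2*pi/60 = 99.7979 rad/s
omega_joint = omega_motor / 9 = 11.0887 rad/s
v = omega_joint * r = 11.0887 * 5.5
= 60.9876 m/s


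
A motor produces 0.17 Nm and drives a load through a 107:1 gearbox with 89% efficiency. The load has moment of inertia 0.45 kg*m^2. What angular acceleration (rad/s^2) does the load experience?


tau_out = tau_motor * N * eta
= 0.17 * 107 * 0.89 = 16.1891 Nm
alpha = tau_out / I = 16.1891 / 0.45
= 35.9758 rad/s^2


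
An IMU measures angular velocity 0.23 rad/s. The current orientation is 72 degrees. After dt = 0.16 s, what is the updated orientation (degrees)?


delta_theta = w * dt = 0.23 * 0.16 = 0.0368 rad
= 2.1085 deg
theta_new = 72 + 2.1085 = 74.1085 deg


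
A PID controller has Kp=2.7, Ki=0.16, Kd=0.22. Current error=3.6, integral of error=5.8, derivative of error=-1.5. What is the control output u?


u = Kp*e + Ki*int(e) + Kd*de/dt
= 2.7*3.6 + 0.16*5.8 + 0.22*(-1.5)
= 9.72 + 0.928 + -0.33
= 10.318


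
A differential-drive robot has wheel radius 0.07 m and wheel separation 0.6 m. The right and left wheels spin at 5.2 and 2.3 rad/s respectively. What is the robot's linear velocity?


vR = r*wR = 0.07*5.2 = 0.364 m/s
vL = r*wL = 0.07*2.3 = 0.161 m/s
v = (vR+vL)/2 = 0.2625 m/s
omega = (vR-vL)/L = 0.3383 rad/s
linear velocity = 0.2625 m/s


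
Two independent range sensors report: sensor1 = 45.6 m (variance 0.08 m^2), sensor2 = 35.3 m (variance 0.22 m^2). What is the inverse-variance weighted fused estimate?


w1 = (1/var1) / (1/var1 + 1/var2)
   = 12.5 / (12.5 + 4.5455) = 0.7333
w2 = 1 - w1 = 0.2667
fused = w1*s1 + w2*s2 = 33.44 + 9.4133
= 42.8533 m


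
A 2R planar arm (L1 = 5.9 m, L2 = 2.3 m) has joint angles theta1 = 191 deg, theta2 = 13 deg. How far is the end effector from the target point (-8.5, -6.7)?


End effector via forward kinematics:
x = L1*cos(t1) + L2*cos(t1+t2) = -7.8928
y = L1*sin(t1) + L2*sin(t1+t2) = -2.0613
Distance to target:
d = sqrt((-8.5 - -7.8928)^2 + (-6.7 - -2.0613)^2)
= sqrt(0.3687 + 21.5178)
= 4.6783 m


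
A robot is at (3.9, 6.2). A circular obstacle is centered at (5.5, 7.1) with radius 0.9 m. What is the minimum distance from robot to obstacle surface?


center_dist = sqrt((3.9-5.5)^2 + (6.2-7.1)^2)
= sqrt(2.56 + 0.81)
= 1.8358
min_dist = center_dist - radius = 1.8358 - 0.9 = 0.9358 m


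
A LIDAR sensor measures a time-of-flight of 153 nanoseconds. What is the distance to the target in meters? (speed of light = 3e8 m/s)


tof = 153 ns = 1.53e-07 s
dist = c * tof / 2
= 3e8 * 1.53e-07 / 2
= 22.95 m


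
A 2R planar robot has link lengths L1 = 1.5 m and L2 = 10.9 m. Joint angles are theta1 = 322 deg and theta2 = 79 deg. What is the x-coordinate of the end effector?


Convert angles to radians: theta1 = 5.62, theta2 = 1.3788
x = L1*cos(theta1) + L2*cos(theta1+theta2)
x = 1.182 + 8.2263
x = 9.4084


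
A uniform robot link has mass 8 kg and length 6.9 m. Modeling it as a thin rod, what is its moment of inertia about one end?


I = (1/3) * m * L^2
= (1/3) * 8 * 6.9^2
= 0.333333 * 8 * 47.61
= 126.96 kg*m^2


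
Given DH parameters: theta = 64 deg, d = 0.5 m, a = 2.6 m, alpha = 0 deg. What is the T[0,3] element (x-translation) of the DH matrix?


T[0,3] = a * cos(theta)
= 2.6 * cos(64 deg)
= 2.6 * 0.4384
= 1.1398


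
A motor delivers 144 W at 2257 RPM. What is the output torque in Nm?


omega = 2257 * 2*pi/60 = 236.3525 rad/s
tau = P / omega = 144 / 236.3525
= 0.6093 Nm


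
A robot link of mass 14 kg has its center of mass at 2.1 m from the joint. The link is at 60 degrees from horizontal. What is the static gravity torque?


tau = m*g*L*cos(angle)
= 14 * 9.81 * 2.1 * cos(60 deg)
= 14 * 9.81 * 2.1 * 0.5
= 144.207 Nm


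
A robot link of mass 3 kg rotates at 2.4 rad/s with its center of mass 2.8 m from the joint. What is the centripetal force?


F = m * omega^2 * r
= 3 * 2.4^2 * 2.8
= 3 * 5.76 * 2.8
= 48.384 N


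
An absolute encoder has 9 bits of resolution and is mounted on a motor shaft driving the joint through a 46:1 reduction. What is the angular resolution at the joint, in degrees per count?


counts = 2^9 = 512
effective counts at joint = 512 * 46 = 23552
resolution = 360 / 23552
= 0.0153 deg/count


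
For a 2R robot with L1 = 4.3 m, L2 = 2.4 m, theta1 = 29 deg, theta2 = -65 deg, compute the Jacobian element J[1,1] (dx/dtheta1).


J[1,1] = -L1*sin(t1) - L2*sin(t1+t2)
= -4.3*sin(29) - 2.4*sin(-36)
= -0.674


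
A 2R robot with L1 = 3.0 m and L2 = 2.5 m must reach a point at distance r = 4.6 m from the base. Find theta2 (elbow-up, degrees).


cos(theta2) = (r^2 - L1^2 - L2^2) / (2*L1*L2)
cos(theta2) = (21.16 - 9.0 - 6.25) / 15.0
cos(theta2) = 0.394
theta2 = 66.7964 degrees


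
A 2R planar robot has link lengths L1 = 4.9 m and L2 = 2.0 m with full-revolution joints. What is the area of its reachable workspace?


r_max = L1 + L2 = 6.9 m
r_min = |L1 - L2| = 2.9 m
Area = pi*(r_max^2 - r_min^2)
= pi*(47.61 - 8.41)
= pi * 39.2
= 123.1504 m^2


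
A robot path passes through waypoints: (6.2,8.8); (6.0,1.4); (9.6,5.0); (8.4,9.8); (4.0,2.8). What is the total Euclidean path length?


Segment lengths:
  seg1 = sqrt((-0.2)^2 + (-7.4)^2) = 7.4027
  seg2 = sqrt((3.6)^2 + (3.6)^2) = 5.0912
  seg3 = sqrt((-1.2)^2 + (4.8)^2) = 4.9477
  seg4 = sqrt((-4.4)^2 + (-7.0)^2) = 8.268
Total = 25.7096


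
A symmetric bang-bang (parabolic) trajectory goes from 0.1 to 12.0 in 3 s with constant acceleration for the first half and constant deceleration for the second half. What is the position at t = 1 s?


Symmetric rest-to-rest: each phase covers (pf-p0)/2 in time T/2. 0.5*a*(T/2)^2 = (pf-p0)/2 => a = 4*(pf-p0)/T^2
a = 4*(12.0-0.1)/3^2 = 5.2889
t = 1 is in the acceleration phase (t <= T/2).
p = p0 + 0.5*a*t^2 = 0.1 + 0.5*5.2889*1^2
= 2.7444


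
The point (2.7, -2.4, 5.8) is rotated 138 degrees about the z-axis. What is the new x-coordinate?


Rotation about z-axis: x' = x*cos(theta) - y*sin(theta)
= 2.7 * -0.7431 - -2.4 * 0.6691
= -0.4006


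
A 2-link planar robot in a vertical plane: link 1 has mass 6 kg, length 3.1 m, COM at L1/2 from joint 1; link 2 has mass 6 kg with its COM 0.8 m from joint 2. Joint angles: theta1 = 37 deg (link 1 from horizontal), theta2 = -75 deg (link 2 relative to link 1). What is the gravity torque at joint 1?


Horizontal distance from joint 1 to link-1 COM:
  x_c1 = (L1/2)*cos(t1) = 1.55 * 0.7986 = 1.2379 m
Horizontal distance from joint 1 to link-2 COM:
  x_c2 = L1*cos(t1) + Lc2*cos(t1+t2)
       = 3.1*0.7986 + 0.8*0.788 = 3.1062 m
tau1 = m1*g*x_c1 + m2*g*x_c2
     = 6*9.81*1.2379 + 6*9.81*3.1062
     = 72.8619 + 182.8297
     = 255.6916 Nm


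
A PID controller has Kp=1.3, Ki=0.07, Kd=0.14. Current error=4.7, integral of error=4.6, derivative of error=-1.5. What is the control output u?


u = Kp*e + Ki*int(e) + Kd*de/dt
= 1.3*4.7 + 0.07*4.6 + 0.14*(-1.5)
= 6.11 + 0.322 + -0.21
= 6.222


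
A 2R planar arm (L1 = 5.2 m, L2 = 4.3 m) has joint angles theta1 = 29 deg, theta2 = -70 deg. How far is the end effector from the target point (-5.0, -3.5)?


End effector via forward kinematics:
x = L1*cos(t1) + L2*cos(t1+t2) = 7.7933
y = L1*sin(t1) + L2*sin(t1+t2) = -0.3
Distance to target:
d = sqrt((-5.0 - 7.7933)^2 + (-3.5 - -0.3)^2)
= sqrt(163.6679 + 10.2397)
= 13.1874 m


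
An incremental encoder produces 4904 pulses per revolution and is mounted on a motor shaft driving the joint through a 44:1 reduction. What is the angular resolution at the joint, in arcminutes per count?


counts per rev = 4904
effective counts at joint = 4904 * 44 = 215776
resolution = 360*60 / 215776
= 0.1001 arcmin/count


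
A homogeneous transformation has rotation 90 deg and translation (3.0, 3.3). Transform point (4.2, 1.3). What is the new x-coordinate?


x' = cos(theta)*px - sin(theta)*py + tx
= 0.0*4.2 - 1.0*1.3 + 3.0
= 1.7


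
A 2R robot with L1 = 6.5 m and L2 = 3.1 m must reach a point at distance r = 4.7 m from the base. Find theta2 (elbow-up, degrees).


cos(theta2) = (r^2 - L1^2 - L2^2) / (2*L1*L2)
cos(theta2) = (22.09 - 42.25 - 9.61) / 40.3
cos(theta2) = -0.73871
theta2 = 137.6216 degrees


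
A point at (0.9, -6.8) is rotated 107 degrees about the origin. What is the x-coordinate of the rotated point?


x' = x*cos(theta) - y*sin(theta)
cos(107 deg) = -0.2924, sin(107 deg) = 0.9563
x' = 0.9 * -0.2924 - -6.8 * 0.9563
= -0.2631 - -6.5029
= 6.2397


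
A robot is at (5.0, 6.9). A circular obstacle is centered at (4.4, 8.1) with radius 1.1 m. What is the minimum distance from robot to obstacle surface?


center_dist = sqrt((5.0-4.4)^2 + (6.9-8.1)^2)
= sqrt(0.36 + 1.44)
= 1.3416
min_dist = center_dist - radius = 1.3416 - 1.1 = 0.2416 m


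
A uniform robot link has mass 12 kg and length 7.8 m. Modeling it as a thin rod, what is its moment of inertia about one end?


I = (1/3) * m * L^2
= (1/3) * 12 * 7.8^2
= 0.333333 * 12 * 60.84
= 243.36 kg*m^2


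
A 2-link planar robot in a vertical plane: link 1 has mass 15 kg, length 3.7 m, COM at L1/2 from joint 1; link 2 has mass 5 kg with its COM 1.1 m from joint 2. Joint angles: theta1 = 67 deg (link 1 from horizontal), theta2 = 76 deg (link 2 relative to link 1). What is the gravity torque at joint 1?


Horizontal distance from joint 1 to link-1 COM:
  x_c1 = (L1/2)*cos(t1) = 1.85 * 0.3907 = 0.7229 m
Horizontal distance from joint 1 to link-2 COM:
  x_c2 = L1*cos(t1) + Lc2*cos(t1+t2)
       = 3.7*0.3907 + 1.1*-0.7986 = 0.5672 m
tau1 = m1*g*x_c1 + m2*g*x_c2
     = 15*9.81*0.7229 + 5*9.81*0.5672
     = 106.3678 + 27.8215
     = 134.1892 Nm


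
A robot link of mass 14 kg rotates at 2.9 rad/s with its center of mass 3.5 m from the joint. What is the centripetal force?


F = m * omega^2 * r
= 14 * 2.9^2 * 3.5
= 14 * 8.41 * 3.5
= 412.09 N


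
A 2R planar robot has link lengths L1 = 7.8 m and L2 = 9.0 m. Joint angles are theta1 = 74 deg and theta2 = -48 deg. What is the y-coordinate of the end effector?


Convert angles to radians: theta1 = 1.2915, theta2 = -0.8378
y = L1*sin(theta1) + L2*sin(theta1+theta2)
y = 7.4978 + 3.9453
y = 11.4432


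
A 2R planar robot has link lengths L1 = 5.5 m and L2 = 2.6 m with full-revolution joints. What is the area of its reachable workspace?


r_max = L1 + L2 = 8.1 m
r_min = |L1 - L2| = 2.9 m
Area = pi*(r_max^2 - r_min^2)
= pi*(65.61 - 8.41)
= pi * 57.2
= 179.6991 m^2


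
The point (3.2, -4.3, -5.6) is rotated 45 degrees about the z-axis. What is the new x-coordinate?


Rotation about z-axis: x' = x*cos(theta) - y*sin(theta)
= 3.2 * 0.7071 - -4.3 * 0.7071
= 5.3033


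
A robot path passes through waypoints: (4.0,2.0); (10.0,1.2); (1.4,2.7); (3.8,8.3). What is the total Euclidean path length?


Segment lengths:
  seg1 = sqrt((6.0)^2 + (-0.8)^2) = 6.0531
  seg2 = sqrt((-8.6)^2 + (1.5)^2) = 8.7298
  seg3 = sqrt((2.4)^2 + (5.6)^2) = 6.0926
Total = 20.8756


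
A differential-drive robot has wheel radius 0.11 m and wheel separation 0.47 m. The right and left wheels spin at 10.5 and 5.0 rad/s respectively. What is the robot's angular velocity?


vR = r*wR = 0.11*10.5 = 1.155 m/s
vL = r*wL = 0.11*5.0 = 0.55 m/s
v = (vR+vL)/2 = 0.8525 m/s
omega = (vR-vL)/L = 1.2872 rad/s
angular velocity = 1.2872 rad/s


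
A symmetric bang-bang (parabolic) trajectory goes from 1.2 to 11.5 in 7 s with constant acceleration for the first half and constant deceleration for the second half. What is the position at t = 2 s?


Symmetric rest-to-rest: each phase covers (pf-p0)/2 in time T/2. 0.5*a*(T/2)^2 = (pf-p0)/2 => a = 4*(pf-p0)/T^2
a = 4*(11.5-1.2)/7^2 = 0.8408
t = 2 is in the acceleration phase (t <= T/2).
p = p0 + 0.5*a*t^2 = 1.2 + 0.5*0.8408*2^2
= 2.8816


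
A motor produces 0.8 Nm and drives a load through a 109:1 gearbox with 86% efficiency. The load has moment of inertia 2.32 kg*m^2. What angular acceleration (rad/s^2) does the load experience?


tau_out = tau_motor * N * eta
= 0.8 * 109 * 0.86 = 74.992 Nm
alpha = tau_out / I = 74.992 / 2.32
= 32.3241 rad/s^2


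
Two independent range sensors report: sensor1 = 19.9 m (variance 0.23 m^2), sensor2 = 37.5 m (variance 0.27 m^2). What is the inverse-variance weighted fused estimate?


w1 = (1/var1) / (1/var1 + 1/var2)
   = 4.3478 / (4.3478 + 3.7037) = 0.54
w2 = 1 - w1 = 0.46
fused = w1*s1 + w2*s2 = 10.746 + 17.25
= 27.996 m


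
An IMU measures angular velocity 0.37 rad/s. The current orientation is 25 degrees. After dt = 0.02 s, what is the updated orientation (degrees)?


delta_theta = w * dt = 0.37 * 0.02 = 0.0074 rad
= 0.424 deg
theta_new = 25 + 0.424 = 25.424 deg


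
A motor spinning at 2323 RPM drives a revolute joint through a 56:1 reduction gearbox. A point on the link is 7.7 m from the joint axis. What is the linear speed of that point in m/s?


omega_motor = 2323 * 2*pi/60 = 243.264 rad/s
omega_joint = omega_motor / 56 = 4.344 rad/s
v = omega_joint * r = 4.344 * 7.7
= 33.4488 m/s


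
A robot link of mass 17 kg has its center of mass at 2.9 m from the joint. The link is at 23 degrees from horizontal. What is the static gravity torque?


tau = m*g*L*cos(angle)
= 17 * 9.81 * 2.9 * cos(23 deg)
= 17 * 9.81 * 2.9 * 0.9205
= 445.1865 Nm


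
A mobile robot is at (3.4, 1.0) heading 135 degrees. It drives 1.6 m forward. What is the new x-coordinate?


x_new = x0 + d*cos(theta)
= 3.4 + 1.6*cos(135)
= 3.4 + -1.1314
= 2.2686


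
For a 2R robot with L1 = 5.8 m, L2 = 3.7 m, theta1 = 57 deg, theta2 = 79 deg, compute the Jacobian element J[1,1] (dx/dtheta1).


J[1,1] = -L1*sin(t1) - L2*sin(t1+t2)
= -5.8*sin(57) - 3.7*sin(136)
= -7.4345


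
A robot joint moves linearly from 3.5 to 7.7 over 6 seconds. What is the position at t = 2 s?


s = t/T = 2/6 = 0.3333
p(t) = p0 + (pf-p0)*s
= 3.5 + (7.7 - 3.5) * 0.3333
= 4.9


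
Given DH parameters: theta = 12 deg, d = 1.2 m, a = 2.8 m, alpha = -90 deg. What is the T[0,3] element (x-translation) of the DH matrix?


T[0,3] = a * cos(theta)
= 2.8 * cos(12 deg)
= 2.8 * 0.9781
= 2.7388


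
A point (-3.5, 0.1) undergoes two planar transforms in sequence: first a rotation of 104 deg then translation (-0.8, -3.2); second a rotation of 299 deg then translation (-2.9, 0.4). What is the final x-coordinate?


After transform 1:
x1 = cos(104)*-3.5 - sin(104)*0.1 + -0.8 = -0.0503
y1 = sin(104)*-3.5 + cos(104)*0.1 + -3.2 = -6.6202
After transform 2:
x2 = cos(299)*-0.0503 - sin(299)*-6.6202 + -2.9
= -8.7146


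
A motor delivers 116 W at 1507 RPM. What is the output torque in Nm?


omega = 1507 * 2*pi/60 = 157.8127 rad/s
tau = P / omega = 116 / 157.8127
= 0.735 Nm


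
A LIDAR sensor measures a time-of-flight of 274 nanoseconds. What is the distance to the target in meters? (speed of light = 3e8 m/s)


tof = 274 ns = 2.74e-07 s
dist = c * tof / 2
= 3e8 * 2.74e-07 / 2
= 41.1 m


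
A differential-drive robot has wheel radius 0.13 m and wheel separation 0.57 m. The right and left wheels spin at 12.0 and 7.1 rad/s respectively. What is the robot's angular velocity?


vR = r*wR = 0.13*12.0 = 1.56 m/s
vL = r*wL = 0.13*7.1 = 0.923 m/s
v = (vR+vL)/2 = 1.2415 m/s
omega = (vR-vL)/L = 1.1175 rad/s
angular velocity = 1.1175 rad/s


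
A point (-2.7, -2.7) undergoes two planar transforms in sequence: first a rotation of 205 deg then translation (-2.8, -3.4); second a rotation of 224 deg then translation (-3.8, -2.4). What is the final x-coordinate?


After transform 1:
x1 = cos(205)*-2.7 - sin(205)*-2.7 + -2.8 = -1.494
y1 = sin(205)*-2.7 + cos(205)*-2.7 + -3.4 = 0.1881
After transform 2:
x2 = cos(224)*-1.494 - sin(224)*0.1881 + -3.8
= -2.5946


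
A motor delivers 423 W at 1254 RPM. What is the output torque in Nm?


omega = 1254 * 2*pi/60 = 131.3186 rad/s
tau = P / omega = 423 / 131.3186
= 3.2212 Nm


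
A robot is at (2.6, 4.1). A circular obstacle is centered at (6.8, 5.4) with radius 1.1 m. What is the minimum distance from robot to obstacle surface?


center_dist = sqrt((2.6-6.8)^2 + (4.1-5.4)^2)
= sqrt(17.64 + 1.69)
= 4.3966
min_dist = center_dist - radius = 4.3966 - 1.1 = 3.2966 m


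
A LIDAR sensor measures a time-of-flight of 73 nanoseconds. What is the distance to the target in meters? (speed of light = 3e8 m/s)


tof = 73 ns = 7.3e-08 s
dist = c * tof / 2
= 3e8 * 7.3e-08 / 2
= 10.95 m


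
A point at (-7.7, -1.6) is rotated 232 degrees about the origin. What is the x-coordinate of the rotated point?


x' = x*cos(theta) - y*sin(theta)
cos(232 deg) = -0.6157, sin(232 deg) = -0.788
x' = -7.7 * -0.6157 - -1.6 * -0.788
= 4.7406 - 1.2608
= 3.4798


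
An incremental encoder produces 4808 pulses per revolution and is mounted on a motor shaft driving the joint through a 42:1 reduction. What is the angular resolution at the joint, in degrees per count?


counts per rev = 4808
effective counts at joint = 4808 * 42 = 201936
resolution = 360 / 201936
= 0.0018 deg/count


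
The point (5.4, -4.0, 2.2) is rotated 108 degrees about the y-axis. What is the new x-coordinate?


Rotation about y-axis: x' = x*cos(theta) + z*sin(theta)
= 5.4 * -0.309 + 2.2 * 0.9511
= 0.4236


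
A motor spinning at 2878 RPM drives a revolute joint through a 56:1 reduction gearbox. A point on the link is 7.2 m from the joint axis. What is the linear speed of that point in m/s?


omega_motor = 2878 * 2*pi/60 = 301.3835 rad/s
omega_joint = omega_motor / 56 = 5.3818 rad/s
v = omega_joint * r = 5.3818 * 7.2
= 38.7493 m/s


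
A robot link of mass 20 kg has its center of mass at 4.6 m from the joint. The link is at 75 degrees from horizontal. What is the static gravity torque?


tau = m*g*L*cos(angle)
= 20 * 9.81 * 4.6 * cos(75 deg)
= 20 * 9.81 * 4.6 * 0.2588
= 233.5894 Nm


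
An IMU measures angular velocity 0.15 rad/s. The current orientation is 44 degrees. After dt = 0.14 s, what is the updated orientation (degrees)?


delta_theta = w * dt = 0.15 * 0.14 = 0.021 rad
= 1.2032 deg
theta_new = 44 + 1.2032 = 45.2032 deg


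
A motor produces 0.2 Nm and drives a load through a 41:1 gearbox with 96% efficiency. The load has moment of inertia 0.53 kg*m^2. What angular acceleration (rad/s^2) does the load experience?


tau_out = tau_motor * N * eta
= 0.2 * 41 * 0.96 = 7.872 Nm
alpha = tau_out / I = 7.872 / 0.53
= 14.8528 rad/s^2


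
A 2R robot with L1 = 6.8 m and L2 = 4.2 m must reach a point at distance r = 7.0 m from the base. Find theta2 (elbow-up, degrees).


cos(theta2) = (r^2 - L1^2 - L2^2) / (2*L1*L2)
cos(theta2) = (49.0 - 46.24 - 17.64) / 57.12
cos(theta2) = -0.260504
theta2 = 105.1 degrees


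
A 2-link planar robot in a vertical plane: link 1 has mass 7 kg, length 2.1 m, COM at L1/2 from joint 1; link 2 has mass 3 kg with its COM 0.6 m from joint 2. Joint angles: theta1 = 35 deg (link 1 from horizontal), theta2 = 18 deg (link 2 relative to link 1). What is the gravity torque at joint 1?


Horizontal distance from joint 1 to link-1 COM:
  x_c1 = (L1/2)*cos(t1) = 1.05 * 0.8192 = 0.8601 m
Horizontal distance from joint 1 to link-2 COM:
  x_c2 = L1*cos(t1) + Lc2*cos(t1+t2)
       = 2.1*0.8192 + 0.6*0.6018 = 2.0813 m
tau1 = m1*g*x_c1 + m2*g*x_c2
     = 7*9.81*0.8601 + 3*9.81*2.0813
     = 59.0637 + 61.2529
     = 120.3166 Nm


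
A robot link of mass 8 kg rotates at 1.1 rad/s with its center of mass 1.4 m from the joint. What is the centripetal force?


F = m * omega^2 * r
= 8 * 1.1^2 * 1.4
= 8 * 1.21 * 1.4
= 13.552 N
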